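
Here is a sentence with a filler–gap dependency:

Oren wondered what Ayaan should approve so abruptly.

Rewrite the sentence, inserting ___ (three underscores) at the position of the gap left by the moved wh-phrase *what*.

In situ: Ayaan should approve what so abruptly.
'what' is the direct object of 'approve'. The gap is right after 'approve'.

Oren wondered what Ayaan should approve ___ so abruptly.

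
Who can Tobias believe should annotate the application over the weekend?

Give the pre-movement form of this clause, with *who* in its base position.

Tobias can believe who should annotate the application over the weekend.

The filler 'who' is interpreted as the subject of the clause embedded under 'believe'. It moves to the left edge, and the trace sits right after 'believe':
Who can Tobias believe ___ should annotate the application over the weekend?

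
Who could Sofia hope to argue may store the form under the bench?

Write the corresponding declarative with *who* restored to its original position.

Sofia could hope to argue who may store the form under the bench.

The filler 'who' is interpreted as the subject of the clause embedded under 'argue'. It moves to the left edge, and the trace sits right after 'argue':
Who could Sofia hope to argue ___ may store the form under the bench?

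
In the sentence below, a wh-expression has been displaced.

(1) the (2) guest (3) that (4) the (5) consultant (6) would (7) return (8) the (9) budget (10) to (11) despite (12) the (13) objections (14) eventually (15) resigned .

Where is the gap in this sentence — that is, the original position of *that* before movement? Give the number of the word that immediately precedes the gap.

10

'that' is the object of the preposition 'to' (recipient of 'return'). Wh-movement fronts it, leaving a gap right after 'to':
The guest that the consultant would return the budget to ___ despite the objections eventually resigned.
'to' is word 10.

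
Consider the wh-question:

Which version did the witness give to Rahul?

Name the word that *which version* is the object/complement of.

give

In situ: The witness did give which version to Rahul.
'which version' is the direct object of 'give'. Fronting leaves a gap immediately after 'give':
Which version did the witness give ___ to Rahul?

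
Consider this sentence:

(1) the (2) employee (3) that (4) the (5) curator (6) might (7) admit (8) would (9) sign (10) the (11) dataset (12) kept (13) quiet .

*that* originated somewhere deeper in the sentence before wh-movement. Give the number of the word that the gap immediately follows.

7

'that' functions as the subject of the clause embedded under 'admit'. Fronting leaves a gap immediately after 'admit':
The employee that the curator might admit ___ would sign the dataset kept quiet.
'admit' is word 7.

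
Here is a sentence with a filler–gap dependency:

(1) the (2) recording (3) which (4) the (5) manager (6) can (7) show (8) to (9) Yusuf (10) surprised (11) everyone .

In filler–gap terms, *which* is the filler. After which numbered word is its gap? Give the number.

The filler 'which' is interpreted as the direct object of 'show'. Wh-movement fronts it, leaving a gap right after 'show':
The recording which the manager can show ___ to Yusuf surprised everyone.
'show' is word 7.

7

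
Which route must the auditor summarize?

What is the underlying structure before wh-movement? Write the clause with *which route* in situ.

'which route' is the direct object of 'summarize'. Fronting leaves a gap immediately after 'summarize':
Which route must the auditor summarize ___?

The auditor must summarize which route.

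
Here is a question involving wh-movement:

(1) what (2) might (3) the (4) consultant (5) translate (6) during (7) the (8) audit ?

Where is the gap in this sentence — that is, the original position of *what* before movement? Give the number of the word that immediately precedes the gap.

Pre-movement form: The consultant might translate what during the audit.
'what' functions as the direct object of 'translate'. Fronting leaves a gap immediately after 'translate':
What might the consultant translate ___ during the audit?
'translate' is word 5.

5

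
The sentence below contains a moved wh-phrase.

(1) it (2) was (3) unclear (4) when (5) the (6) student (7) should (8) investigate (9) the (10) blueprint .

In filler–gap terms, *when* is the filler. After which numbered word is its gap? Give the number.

In situ: The student should investigate the blueprint when.
'when' is the temporal adjunct. It moves to the left edge, and the trace sits right after 'blueprint':
It was unclear when the student should investigate the blueprint ___.
'blueprint' is word 10.

10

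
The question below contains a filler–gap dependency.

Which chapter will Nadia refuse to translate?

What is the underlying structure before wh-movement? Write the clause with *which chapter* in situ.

Nadia will refuse to translate which chapter.

'which chapter' functions as the direct object of 'translate'. Fronting leaves a gap immediately after 'translate':
Which chapter will Nadia refuse to translate ___?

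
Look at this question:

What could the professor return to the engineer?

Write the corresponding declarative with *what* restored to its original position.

The professor could return what to the engineer.

'what' is the direct object of 'return'. Fronting leaves a gap immediately after 'return':
What could the professor return ___ to the engineer?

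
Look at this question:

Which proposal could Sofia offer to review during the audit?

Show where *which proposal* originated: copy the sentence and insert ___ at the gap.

Before movement: Sofia could offer to review which proposal during the audit.
The filler 'which proposal' is interpreted as the direct object of 'review'. The gap is right after 'review'.

Which proposal could Sofia offer to review ___ during the audit?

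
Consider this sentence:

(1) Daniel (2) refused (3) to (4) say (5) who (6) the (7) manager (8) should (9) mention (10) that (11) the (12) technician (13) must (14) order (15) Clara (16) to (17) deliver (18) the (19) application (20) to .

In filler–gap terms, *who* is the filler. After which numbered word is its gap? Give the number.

In situ: The manager should mention that the technician must order Clara to deliver the application to who.
The filler 'who' is interpreted as the object of the preposition 'to' (recipient of 'deliver'). It moves to the left edge, and the trace sits right after 'to':
Daniel refused to say who the manager should mention that the technician must order Clara to deliver the application to ___.
'to' is word 20.

20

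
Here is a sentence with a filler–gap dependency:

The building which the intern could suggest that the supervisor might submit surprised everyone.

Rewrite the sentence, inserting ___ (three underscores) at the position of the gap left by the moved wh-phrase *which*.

The building which the intern could suggest that the supervisor might submit ___ surprised everyone.

'which' is the direct object of 'submit'. The gap is right after 'submit'.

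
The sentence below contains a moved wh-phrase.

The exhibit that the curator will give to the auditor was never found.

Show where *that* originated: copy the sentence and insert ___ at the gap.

The exhibit that the curator will give ___ to the auditor was never found.

'that' is the direct object of 'give'. The gap is right after 'give'.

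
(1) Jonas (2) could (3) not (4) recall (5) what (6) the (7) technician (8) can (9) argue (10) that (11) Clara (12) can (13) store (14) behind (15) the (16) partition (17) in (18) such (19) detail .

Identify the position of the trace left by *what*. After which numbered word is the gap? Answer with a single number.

13

Underlying clause: The technician can argue that Clara can store what behind the partition in such detail.
'what' is the direct object of 'store'. Fronting leaves a gap immediately after 'store':
Jonas could not recall what the technician can argue that Clara can store ___ behind the partition in such detail.
'store' is word 13.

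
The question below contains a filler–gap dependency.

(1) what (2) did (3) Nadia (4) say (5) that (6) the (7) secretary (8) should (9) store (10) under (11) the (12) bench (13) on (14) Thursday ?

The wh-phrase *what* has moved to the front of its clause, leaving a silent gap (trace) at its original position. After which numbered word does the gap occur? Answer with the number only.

9

Pre-movement form: Nadia did say that the secretary should store what under the bench on Thursday.
The filler 'what' is interpreted as the direct object of 'store'. Fronting leaves a gap immediately after 'store':
What did Nadia say that the secretary should store ___ under the bench on Thursday?
'store' is word 9.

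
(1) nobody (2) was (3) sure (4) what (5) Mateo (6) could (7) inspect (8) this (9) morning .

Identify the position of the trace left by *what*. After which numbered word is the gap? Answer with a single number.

7

Pre-movement form: Mateo could inspect what this morning.
'what' functions as the direct object of 'inspect'. Fronting leaves a gap immediately after 'inspect':
Nobody was sure what Mateo could inspect ___ this morning.
'inspect' is word 7.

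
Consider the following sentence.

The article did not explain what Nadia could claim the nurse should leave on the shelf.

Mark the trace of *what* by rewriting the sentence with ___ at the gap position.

The article did not explain what Nadia could claim the nurse should leave ___ on the shelf.

Underlying clause: Nadia could claim the nurse should leave what on the shelf.
The filler 'what' is interpreted as the direct object of 'leave'. The gap is right after 'leave'.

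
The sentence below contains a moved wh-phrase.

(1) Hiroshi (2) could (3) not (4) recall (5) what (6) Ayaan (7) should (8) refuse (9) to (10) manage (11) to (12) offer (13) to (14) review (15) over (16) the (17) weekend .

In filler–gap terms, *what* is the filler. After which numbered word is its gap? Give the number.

In situ: Ayaan should refuse to manage to offer to review what over the weekend.
'what' functions as the direct object of 'review'. Wh-movement fronts it, leaving a gap right after 'review':
Hiroshi could not recall what Ayaan should refuse to manage to offer to review ___ over the weekend.
'review' is word 14.

14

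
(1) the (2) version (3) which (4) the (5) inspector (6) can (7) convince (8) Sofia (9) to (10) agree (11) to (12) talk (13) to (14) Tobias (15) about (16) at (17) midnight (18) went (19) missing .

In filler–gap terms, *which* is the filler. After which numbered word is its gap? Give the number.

'which' functions as the object of the preposition 'about'. It moves to the left edge, and the trace sits right after 'about':
The version which the inspector can convince Sofia to agree to talk to Tobias about ___ at midnight went missing.
'about' is word 15.

15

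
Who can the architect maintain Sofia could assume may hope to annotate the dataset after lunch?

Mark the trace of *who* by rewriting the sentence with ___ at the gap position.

Before movement: The architect can maintain Sofia could assume who may hope to annotate the dataset after lunch.
'who' is the subject of the clause embedded under 'assume'. The gap is right after 'assume'.

Who can the architect maintain Sofia could assume ___ may hope to annotate the dataset after lunch?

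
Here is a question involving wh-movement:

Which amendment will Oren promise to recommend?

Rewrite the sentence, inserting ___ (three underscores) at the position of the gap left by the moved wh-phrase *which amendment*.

Which amendment will Oren promise to recommend ___?

Underlying clause: Oren will promise to recommend which amendment.
'which amendment' functions as the direct object of 'recommend'. The gap is right after 'recommend'.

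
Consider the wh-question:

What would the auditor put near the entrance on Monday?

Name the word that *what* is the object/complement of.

In situ: The auditor would put what near the entrance on Monday.
'what' functions as the direct object of 'put'. Wh-movement fronts it, leaving a gap right after 'put':
What would the auditor put ___ near the entrance on Monday?

put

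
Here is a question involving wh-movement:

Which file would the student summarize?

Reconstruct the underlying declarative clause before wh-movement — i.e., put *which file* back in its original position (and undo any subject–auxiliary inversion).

The filler 'which file' is interpreted as the direct object of 'summarize'. Fronting leaves a gap immediately after 'summarize':
Which file would the student summarize ___?

The student would summarize which file.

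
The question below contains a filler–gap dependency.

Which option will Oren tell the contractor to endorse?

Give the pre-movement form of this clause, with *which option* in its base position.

Oren will tell the contractor to endorse which option.

'which option' functions as the direct object of 'endorse'. It moves to the left edge, and the trace sits right after 'endorse':
Which option will Oren tell the contractor to endorse ___?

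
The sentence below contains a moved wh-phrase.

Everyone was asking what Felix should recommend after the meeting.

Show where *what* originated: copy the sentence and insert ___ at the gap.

Everyone was asking what Felix should recommend ___ after the meeting.

Underlying clause: Felix should recommend what after the meeting.
'what' is the direct object of 'recommend'. The gap is right after 'recommend'.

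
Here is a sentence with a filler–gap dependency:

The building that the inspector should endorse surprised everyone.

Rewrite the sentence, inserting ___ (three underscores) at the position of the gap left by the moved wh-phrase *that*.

The filler 'that' is interpreted as the direct object of 'endorse'. The gap is right after 'endorse'.

The building that the inspector should endorse ___ surprised everyone.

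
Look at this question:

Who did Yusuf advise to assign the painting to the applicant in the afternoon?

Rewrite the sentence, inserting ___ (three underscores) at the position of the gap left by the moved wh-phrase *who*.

Who did Yusuf advise ___ to assign the painting to the applicant in the afternoon?

Underlying clause: Yusuf did advise who to assign the painting to the applicant in the afternoon.
'who' is the direct object of 'advise'. The gap is right after 'advise'.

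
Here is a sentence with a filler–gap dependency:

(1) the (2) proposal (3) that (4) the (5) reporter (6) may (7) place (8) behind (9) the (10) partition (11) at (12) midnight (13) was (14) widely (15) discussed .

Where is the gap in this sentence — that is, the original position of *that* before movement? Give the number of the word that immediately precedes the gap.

7

The filler 'that' is interpreted as the direct object of 'place'. Fronting leaves a gap immediately after 'place':
The proposal that the reporter may place ___ behind the partition at midnight was widely discussed.
'place' is word 7.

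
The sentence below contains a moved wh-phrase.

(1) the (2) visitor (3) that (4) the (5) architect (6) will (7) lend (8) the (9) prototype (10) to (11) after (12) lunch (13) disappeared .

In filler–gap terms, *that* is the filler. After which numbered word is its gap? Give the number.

The filler 'that' is interpreted as the object of the preposition 'to' (recipient of 'lend'). It moves to the left edge, and the trace sits right after 'to':
The visitor that the architect will lend the prototype to ___ after lunch disappeared.
'to' is word 10.

10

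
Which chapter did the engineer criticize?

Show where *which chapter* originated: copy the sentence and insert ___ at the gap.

In situ: The engineer did criticize which chapter.
The filler 'which chapter' is interpreted as the direct object of 'criticize'. The gap is right after 'criticize'.

Which chapter did the engineer criticize ___?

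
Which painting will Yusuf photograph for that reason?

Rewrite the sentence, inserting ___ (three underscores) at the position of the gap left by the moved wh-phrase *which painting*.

Which painting will Yusuf photograph ___ for that reason?

Underlying clause: Yusuf will photograph which painting for that reason.
'which painting' is the direct object of 'photograph'. The gap is right after 'photograph'.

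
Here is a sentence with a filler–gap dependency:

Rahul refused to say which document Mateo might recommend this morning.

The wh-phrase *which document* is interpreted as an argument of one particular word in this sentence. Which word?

Before movement: Mateo might recommend which document this morning.
The filler 'which document' is interpreted as the direct object of 'recommend'. It moves to the left edge, and the trace sits right after 'recommend':
Rahul refused to say which document Mateo might recommend ___ this morning.

recommend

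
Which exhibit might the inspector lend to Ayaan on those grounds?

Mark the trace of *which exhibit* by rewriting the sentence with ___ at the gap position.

In situ: The inspector might lend which exhibit to Ayaan on those grounds.
The filler 'which exhibit' is interpreted as the direct object of 'lend'. The gap is right after 'lend'.

Which exhibit might the inspector lend ___ to Ayaan on those grounds?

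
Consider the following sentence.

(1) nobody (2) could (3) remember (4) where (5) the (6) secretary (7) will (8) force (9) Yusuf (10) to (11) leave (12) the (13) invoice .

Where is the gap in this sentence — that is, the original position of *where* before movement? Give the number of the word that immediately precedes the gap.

13

In situ: The secretary will force Yusuf to leave the invoice where.
The filler 'where' is interpreted as the locative complement of 'leave'. Fronting leaves a gap immediately after 'invoice':
Nobody could remember where the secretary will force Yusuf to leave the invoice ___.
'invoice' is word 13.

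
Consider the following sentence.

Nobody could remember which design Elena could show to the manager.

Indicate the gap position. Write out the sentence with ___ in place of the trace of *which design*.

Nobody could remember which design Elena could show ___ to the manager.

Pre-movement form: Elena could show which design to the manager.
'which design' functions as the direct object of 'show'. The gap is right after 'show'.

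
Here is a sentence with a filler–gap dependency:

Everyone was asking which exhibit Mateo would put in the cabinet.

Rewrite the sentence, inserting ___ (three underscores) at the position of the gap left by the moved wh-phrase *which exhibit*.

Before movement: Mateo would put which exhibit in the cabinet.
The filler 'which exhibit' is interpreted as the direct object of 'put'. The gap is right after 'put'.

Everyone was asking which exhibit Mateo would put ___ in the cabinet.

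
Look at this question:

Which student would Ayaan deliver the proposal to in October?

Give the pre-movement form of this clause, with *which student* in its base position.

The filler 'which student' is interpreted as the object of the preposition 'to' (recipient of 'deliver'). It moves to the left edge, and the trace sits right after 'to':
Which student would Ayaan deliver the proposal to ___ in October?

Ayaan would deliver the proposal to which student in October.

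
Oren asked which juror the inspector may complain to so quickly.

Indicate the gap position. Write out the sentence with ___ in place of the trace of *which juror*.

Before movement: The inspector may complain to which juror so quickly.
'which juror' functions as the object of the preposition 'to'. The gap is right after 'to'.

Oren asked which juror the inspector may complain to ___ so quickly.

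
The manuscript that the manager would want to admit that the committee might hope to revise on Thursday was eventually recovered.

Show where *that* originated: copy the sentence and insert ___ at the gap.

The filler 'that' is interpreted as the direct object of 'revise'. The gap is right after 'revise'.

The manuscript that the manager would want to admit that the committee might hope to revise ___ on Thursday was eventually recovered.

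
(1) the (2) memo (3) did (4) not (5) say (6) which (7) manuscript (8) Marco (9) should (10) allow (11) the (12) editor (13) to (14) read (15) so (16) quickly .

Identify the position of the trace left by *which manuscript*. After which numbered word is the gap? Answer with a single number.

Before movement: Marco should allow the editor to read which manuscript so quickly.
'which manuscript' functions as the direct object of 'read'. It moves to the left edge, and the trace sits right after 'read':
The memo did not say which manuscript Marco should allow the editor to read ___ so quickly.
'read' is word 14.

14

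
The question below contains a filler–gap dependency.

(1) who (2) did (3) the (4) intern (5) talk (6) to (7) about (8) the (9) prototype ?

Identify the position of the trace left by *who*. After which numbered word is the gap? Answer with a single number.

6

In situ: The intern did talk to who about the prototype.
The filler 'who' is interpreted as the object of the preposition 'to'. It moves to the left edge, and the trace sits right after 'to':
Who did the intern talk to ___ about the prototype?
'to' is word 6.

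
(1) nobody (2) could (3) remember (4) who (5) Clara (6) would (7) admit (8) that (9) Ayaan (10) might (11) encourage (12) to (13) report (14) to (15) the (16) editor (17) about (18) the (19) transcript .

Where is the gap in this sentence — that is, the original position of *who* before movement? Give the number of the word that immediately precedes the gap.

Before movement: Clara would admit that Ayaan might encourage who to report to the editor about the transcript.
'who' functions as the direct object of 'encourage'. Fronting leaves a gap immediately after 'encourage':
Nobody could remember who Clara would admit that Ayaan might encourage ___ to report to the editor about the transcript.
'encourage' is word 11.

11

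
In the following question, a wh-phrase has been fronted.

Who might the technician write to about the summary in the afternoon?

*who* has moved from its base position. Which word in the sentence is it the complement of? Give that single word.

Before movement: The technician might write to who about the summary in the afternoon.
'who' is the object of the preposition 'to'. Fronting leaves a gap immediately after 'to':
Who might the technician write to ___ about the summary in the afternoon?

to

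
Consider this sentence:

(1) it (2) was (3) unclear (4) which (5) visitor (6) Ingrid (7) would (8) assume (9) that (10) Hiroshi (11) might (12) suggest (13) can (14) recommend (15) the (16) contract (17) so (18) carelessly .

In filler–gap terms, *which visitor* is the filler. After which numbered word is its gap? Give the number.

In situ: Ingrid would assume that Hiroshi might suggest which visitor can recommend the contract so carelessly.
The filler 'which visitor' is interpreted as the subject of the clause embedded under 'suggest'. It moves to the left edge, and the trace sits right after 'suggest':
It was unclear which visitor Ingrid would assume that Hiroshi might suggest ___ can recommend the contract so carelessly.
'suggest' is word 12.

12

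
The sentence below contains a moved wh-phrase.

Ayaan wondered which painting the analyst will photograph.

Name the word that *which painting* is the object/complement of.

In situ: The analyst will photograph which painting.
'which painting' functions as the direct object of 'photograph'. Fronting leaves a gap immediately after 'photograph':
Ayaan wondered which painting the analyst will photograph ___.

photograph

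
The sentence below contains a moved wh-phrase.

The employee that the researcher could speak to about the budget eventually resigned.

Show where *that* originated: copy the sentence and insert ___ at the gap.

The filler 'that' is interpreted as the object of the preposition 'to'. The gap is right after 'to'.

The employee that the researcher could speak to ___ about the budget eventually resigned.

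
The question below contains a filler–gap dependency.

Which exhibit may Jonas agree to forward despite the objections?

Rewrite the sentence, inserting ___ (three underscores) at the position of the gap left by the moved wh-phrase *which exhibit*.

Before movement: Jonas may agree to forward which exhibit despite the objections.
The filler 'which exhibit' is interpreted as the direct object of 'forward'. The gap is right after 'forward'.

Which exhibit may Jonas agree to forward ___ despite the objections?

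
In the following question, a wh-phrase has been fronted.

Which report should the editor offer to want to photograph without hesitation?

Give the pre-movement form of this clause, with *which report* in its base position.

The editor should offer to want to photograph which report without hesitation.

'which report' functions as the direct object of 'photograph'. Wh-movement fronts it, leaving a gap right after 'photograph':
Which report should the editor offer to want to photograph ___ without hesitation?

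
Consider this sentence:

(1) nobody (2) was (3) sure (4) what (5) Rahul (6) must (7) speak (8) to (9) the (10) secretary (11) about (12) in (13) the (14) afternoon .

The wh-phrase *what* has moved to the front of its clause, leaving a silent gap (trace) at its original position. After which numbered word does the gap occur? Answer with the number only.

In situ: Rahul must speak to the secretary about what in the afternoon.
The filler 'what' is interpreted as the object of the preposition 'about'. Wh-movement fronts it, leaving a gap right after 'about':
Nobody was sure what Rahul must speak to the secretary about ___ in the afternoon.
'about' is word 11.

11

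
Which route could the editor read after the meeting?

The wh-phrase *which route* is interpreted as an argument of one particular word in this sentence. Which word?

read

Pre-movement form: The editor could read which route after the meeting.
'which route' functions as the direct object of 'read'. It moves to the left edge, and the trace sits right after 'read':
Which route could the editor read ___ after the meeting?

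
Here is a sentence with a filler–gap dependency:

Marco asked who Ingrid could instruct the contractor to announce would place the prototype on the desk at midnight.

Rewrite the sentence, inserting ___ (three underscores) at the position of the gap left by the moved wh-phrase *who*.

Marco asked who Ingrid could instruct the contractor to announce ___ would place the prototype on the desk at midnight.

Pre-movement form: Ingrid could instruct the contractor to announce who would place the prototype on the desk at midnight.
The filler 'who' is interpreted as the subject of the clause embedded under 'announce'. The gap is right after 'announce'.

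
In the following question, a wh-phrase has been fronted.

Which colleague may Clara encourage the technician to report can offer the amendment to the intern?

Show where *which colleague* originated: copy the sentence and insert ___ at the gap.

Which colleague may Clara encourage the technician to report ___ can offer the amendment to the intern?

Before movement: Clara may encourage the technician to report which colleague can offer the amendment to the intern.
'which colleague' functions as the subject of the clause embedded under 'report'. The gap is right after 'report'.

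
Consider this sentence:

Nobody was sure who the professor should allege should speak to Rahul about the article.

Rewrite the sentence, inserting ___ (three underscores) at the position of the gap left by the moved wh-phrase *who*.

Nobody was sure who the professor should allege ___ should speak to Rahul about the article.

Underlying clause: The professor should allege who should speak to Rahul about the article.
The filler 'who' is interpreted as the subject of the clause embedded under 'allege'. The gap is right after 'allege'.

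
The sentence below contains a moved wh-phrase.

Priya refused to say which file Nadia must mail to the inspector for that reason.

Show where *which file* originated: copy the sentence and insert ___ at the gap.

Pre-movement form: Nadia must mail which file to the inspector for that reason.
'which file' functions as the direct object of 'mail'. The gap is right after 'mail'.

Priya refused to say which file Nadia must mail ___ to the inspector for that reason.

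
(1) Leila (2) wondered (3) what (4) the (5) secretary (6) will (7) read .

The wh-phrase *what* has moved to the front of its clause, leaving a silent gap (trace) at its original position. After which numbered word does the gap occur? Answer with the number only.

Underlying clause: The secretary will read what.
'what' functions as the direct object of 'read'. Fronting leaves a gap immediately after 'read':
Leila wondered what the secretary will read ___.
'read' is word 7.

7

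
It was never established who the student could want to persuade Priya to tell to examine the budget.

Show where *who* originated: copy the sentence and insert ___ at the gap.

Before movement: The student could want to persuade Priya to tell who to examine the budget.
The filler 'who' is interpreted as the direct object of 'tell'. The gap is right after 'tell'.

It was never established who the student could want to persuade Priya to tell ___ to examine the budget.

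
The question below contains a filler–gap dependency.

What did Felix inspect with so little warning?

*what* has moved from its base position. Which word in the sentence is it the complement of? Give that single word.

In situ: Felix did inspect what with so little warning.
The filler 'what' is interpreted as the direct object of 'inspect'. Wh-movement fronts it, leaving a gap right after 'inspect':
What did Felix inspect ___ with so little warning?

inspect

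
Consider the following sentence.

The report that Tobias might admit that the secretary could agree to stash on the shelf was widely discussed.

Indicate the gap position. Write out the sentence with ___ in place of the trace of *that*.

The filler 'that' is interpreted as the direct object of 'stash'. The gap is right after 'stash'.

The report that Tobias might admit that the secretary could agree to stash ___ on the shelf was widely discussed.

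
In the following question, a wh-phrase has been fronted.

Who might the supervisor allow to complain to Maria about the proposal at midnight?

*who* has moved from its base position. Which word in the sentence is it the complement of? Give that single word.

allow

Before movement: The supervisor might allow who to complain to Maria about the proposal at midnight.
'who' is the direct object of 'allow'. Fronting leaves a gap immediately after 'allow':
Who might the supervisor allow ___ to complain to Maria about the proposal at midnight?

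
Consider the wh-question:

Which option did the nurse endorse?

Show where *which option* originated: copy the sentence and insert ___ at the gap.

Underlying clause: The nurse did endorse which option.
'which option' functions as the direct object of 'endorse'. The gap is right after 'endorse'.

Which option did the nurse endorse ___?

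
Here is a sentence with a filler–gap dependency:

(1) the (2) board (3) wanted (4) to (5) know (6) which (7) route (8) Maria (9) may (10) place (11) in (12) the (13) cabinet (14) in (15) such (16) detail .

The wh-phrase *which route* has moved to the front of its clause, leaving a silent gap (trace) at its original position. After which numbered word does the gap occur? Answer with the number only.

10

In situ: Maria may place which route in the cabinet in such detail.
'which route' functions as the direct object of 'place'. Wh-movement fronts it, leaving a gap right after 'place':
The board wanted to know which route Maria may place ___ in the cabinet in such detail.
'place' is word 10.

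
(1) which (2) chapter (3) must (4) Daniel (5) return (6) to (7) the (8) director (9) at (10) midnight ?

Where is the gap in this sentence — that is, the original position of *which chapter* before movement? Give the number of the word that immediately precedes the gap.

5

Underlying clause: Daniel must return which chapter to the director at midnight.
'which chapter' is the direct object of 'return'. Fronting leaves a gap immediately after 'return':
Which chapter must Daniel return ___ to the director at midnight?
'return' is word 5.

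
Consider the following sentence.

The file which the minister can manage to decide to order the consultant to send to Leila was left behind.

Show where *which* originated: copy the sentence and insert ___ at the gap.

The file which the minister can manage to decide to order the consultant to send ___ to Leila was left behind.

The filler 'which' is interpreted as the direct object of 'send'. The gap is right after 'send'.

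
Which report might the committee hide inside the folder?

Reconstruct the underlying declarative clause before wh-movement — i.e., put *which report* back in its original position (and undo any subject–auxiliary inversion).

The filler 'which report' is interpreted as the direct object of 'hide'. It moves to the left edge, and the trace sits right after 'hide':
Which report might the committee hide ___ inside the folder?

The committee might hide which report inside the folder.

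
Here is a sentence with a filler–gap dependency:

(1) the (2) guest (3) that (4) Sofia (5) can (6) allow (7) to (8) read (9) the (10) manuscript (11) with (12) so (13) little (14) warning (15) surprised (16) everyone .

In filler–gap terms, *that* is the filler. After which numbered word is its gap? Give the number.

'that' is the direct object of 'allow'. It moves to the left edge, and the trace sits right after 'allow':
The guest that Sofia can allow ___ to read the manuscript with so little warning surprised everyone.
'allow' is word 6.

6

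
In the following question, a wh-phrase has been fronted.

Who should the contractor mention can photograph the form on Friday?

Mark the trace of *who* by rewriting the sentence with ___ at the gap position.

Underlying clause: The contractor should mention who can photograph the form on Friday.
The filler 'who' is interpreted as the subject of the clause embedded under 'mention'. The gap is right after 'mention'.

Who should the contractor mention ___ can photograph the form on Friday?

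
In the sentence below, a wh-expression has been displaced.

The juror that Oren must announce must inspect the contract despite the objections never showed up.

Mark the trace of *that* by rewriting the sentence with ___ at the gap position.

The juror that Oren must announce ___ must inspect the contract despite the objections never showed up.

'that' functions as the subject of the clause embedded under 'announce'. The gap is right after 'announce'.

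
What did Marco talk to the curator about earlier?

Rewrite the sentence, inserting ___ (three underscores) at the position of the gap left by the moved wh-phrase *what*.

What did Marco talk to the curator about ___ earlier?

Pre-movement form: Marco did talk to the curator about what earlier.
The filler 'what' is interpreted as the object of the preposition 'about'. The gap is right after 'about'.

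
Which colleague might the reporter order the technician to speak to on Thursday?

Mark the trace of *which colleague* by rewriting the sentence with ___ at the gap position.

Underlying clause: The reporter might order the technician to speak to which colleague on Thursday.
'which colleague' is the object of the preposition 'to'. The gap is right after 'to'.

Which colleague might the reporter order the technician to speak to ___ on Thursday?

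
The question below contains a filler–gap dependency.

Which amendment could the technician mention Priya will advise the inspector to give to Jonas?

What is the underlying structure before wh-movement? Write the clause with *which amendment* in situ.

The technician could mention Priya will advise the inspector to give which amendment to Jonas.

'which amendment' is the direct object of 'give'. Fronting leaves a gap immediately after 'give':
Which amendment could the technician mention Priya will advise the inspector to give ___ to Jonas?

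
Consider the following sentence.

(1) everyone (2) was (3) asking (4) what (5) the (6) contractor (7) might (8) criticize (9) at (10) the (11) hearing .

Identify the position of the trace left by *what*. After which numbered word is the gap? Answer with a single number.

Underlying clause: The contractor might criticize what at the hearing.
'what' is the direct object of 'criticize'. Fronting leaves a gap immediately after 'criticize':
Everyone was asking what the contractor might criticize ___ at the hearing.
'criticize' is word 8.

8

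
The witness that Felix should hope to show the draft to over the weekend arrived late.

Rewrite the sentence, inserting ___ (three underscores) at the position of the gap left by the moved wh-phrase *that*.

The witness that Felix should hope to show the draft to ___ over the weekend arrived late.

The filler 'that' is interpreted as the object of the preposition 'to' (recipient of 'show'). The gap is right after 'to'.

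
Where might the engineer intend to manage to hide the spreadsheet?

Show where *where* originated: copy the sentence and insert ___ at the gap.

Pre-movement form: The engineer might intend to manage to hide the spreadsheet where.
'where' functions as the locative complement of 'hide'. The gap is right after 'spreadsheet'.

Where might the engineer intend to manage to hide the spreadsheet ___?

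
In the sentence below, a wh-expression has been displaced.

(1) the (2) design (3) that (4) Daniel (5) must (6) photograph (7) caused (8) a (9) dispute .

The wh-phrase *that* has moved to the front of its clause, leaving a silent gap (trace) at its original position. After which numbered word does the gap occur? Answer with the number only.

6

'that' functions as the direct object of 'photograph'. It moves to the left edge, and the trace sits right after 'photograph':
The design that Daniel must photograph ___ caused a dispute.
'photograph' is word 6.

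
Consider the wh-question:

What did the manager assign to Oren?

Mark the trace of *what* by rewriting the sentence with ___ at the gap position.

What did the manager assign ___ to Oren?

Underlying clause: The manager did assign what to Oren.
'what' is the direct object of 'assign'. The gap is right after 'assign'.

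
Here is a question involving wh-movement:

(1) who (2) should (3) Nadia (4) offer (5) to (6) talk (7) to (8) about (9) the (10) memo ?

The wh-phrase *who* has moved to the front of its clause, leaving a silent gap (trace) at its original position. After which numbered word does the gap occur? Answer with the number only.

Before movement: Nadia should offer to talk to who about the memo.
The filler 'who' is interpreted as the object of the preposition 'to'. Wh-movement fronts it, leaving a gap right after 'to':
Who should Nadia offer to talk to ___ about the memo?
'to' is word 7.

7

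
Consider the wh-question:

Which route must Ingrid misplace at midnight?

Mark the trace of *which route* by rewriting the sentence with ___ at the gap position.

Underlying clause: Ingrid must misplace which route at midnight.
The filler 'which route' is interpreted as the direct object of 'misplace'. The gap is right after 'misplace'.

Which route must Ingrid misplace ___ at midnight?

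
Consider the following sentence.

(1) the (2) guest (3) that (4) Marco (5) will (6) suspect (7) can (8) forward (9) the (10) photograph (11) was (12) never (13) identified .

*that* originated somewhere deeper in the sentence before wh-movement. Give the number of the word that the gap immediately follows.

'that' functions as the subject of the clause embedded under 'suspect'. It moves to the left edge, and the trace sits right after 'suspect':
The guest that Marco will suspect ___ can forward the photograph was never identified.
'suspect' is word 6.

6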